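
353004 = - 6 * (  -  58834)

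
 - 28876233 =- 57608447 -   -  28732214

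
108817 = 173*629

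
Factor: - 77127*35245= - 2718341115 = - 3^1*5^1*7^1*19^1 * 47^1 * 53^1*547^1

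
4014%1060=834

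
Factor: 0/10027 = 0 = 0^1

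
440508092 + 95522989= 536031081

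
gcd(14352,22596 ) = 12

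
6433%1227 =298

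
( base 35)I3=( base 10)633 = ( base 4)21321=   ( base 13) 399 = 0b1001111001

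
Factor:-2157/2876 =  - 2^( - 2)*3^1 = -3/4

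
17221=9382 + 7839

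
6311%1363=859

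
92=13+79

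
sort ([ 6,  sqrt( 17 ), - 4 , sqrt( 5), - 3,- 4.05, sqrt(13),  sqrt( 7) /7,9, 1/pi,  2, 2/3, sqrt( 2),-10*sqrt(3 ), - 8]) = [ - 10*sqrt ( 3), - 8,-4.05,-4, - 3,  1/pi,sqrt( 7 )/7 , 2/3,  sqrt( 2), 2,sqrt( 5), sqrt(  13 ),sqrt( 17), 6, 9]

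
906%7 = 3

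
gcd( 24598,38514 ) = 98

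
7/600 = 7/600= 0.01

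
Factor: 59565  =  3^1*5^1 * 11^1*19^2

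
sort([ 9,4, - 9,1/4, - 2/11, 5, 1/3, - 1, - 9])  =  [- 9, - 9, - 1,  -  2/11, 1/4,1/3, 4, 5,  9]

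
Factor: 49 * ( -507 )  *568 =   -  14110824 = -2^3 * 3^1*7^2 *13^2*71^1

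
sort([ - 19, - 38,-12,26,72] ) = [ - 38,  -  19, - 12,26,72] 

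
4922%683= 141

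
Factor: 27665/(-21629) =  - 5^1*11^1* 43^(-1)   =  - 55/43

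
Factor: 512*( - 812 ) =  - 2^11*7^1*29^1 = - 415744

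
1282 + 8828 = 10110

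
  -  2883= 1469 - 4352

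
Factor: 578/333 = 2^1 * 3^( - 2 )* 17^2 * 37^( - 1)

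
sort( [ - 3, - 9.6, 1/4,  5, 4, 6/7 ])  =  [ - 9.6, - 3,1/4, 6/7, 4,5 ] 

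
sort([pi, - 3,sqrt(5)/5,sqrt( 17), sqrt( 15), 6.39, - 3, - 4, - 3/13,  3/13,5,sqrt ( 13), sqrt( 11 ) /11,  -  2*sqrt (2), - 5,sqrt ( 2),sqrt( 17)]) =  [ - 5, - 4, - 3, - 3,  -  2*sqrt( 2 ), - 3/13,  3/13, sqrt( 11)/11, sqrt(5)/5,sqrt( 2),pi , sqrt ( 13) , sqrt(15),sqrt( 17),sqrt( 17),5, 6.39]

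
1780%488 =316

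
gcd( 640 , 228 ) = 4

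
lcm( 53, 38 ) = 2014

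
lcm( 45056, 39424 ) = 315392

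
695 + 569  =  1264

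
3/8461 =3/8461  =  0.00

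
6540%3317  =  3223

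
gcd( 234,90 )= 18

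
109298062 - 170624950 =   -  61326888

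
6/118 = 3/59=0.05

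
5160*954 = 4922640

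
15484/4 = 3871 = 3871.00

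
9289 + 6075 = 15364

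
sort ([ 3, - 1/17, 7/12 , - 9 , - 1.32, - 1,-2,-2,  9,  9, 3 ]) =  [ - 9, - 2, - 2,  -  1.32, - 1, - 1/17, 7/12 , 3,3,  9, 9 ]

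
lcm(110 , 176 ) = 880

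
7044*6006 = 42306264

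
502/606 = 251/303 = 0.83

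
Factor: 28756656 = 2^4*3^2*17^2*691^1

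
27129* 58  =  1573482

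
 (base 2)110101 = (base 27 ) 1Q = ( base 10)53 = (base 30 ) 1n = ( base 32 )1l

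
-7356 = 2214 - 9570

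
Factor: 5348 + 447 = 5^1 *19^1*61^1 = 5795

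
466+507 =973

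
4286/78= 54  +  37/39 = 54.95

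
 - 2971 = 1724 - 4695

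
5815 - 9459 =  - 3644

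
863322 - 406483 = 456839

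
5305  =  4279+1026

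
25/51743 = 25/51743 = 0.00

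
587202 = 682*861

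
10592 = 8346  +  2246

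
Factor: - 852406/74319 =  -  2^1*3^(-1)*7^( -1)*37^1*3539^ ( - 1 )*11519^1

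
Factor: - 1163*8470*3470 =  - 34181616700=- 2^2*5^2 * 7^1*11^2*347^1*1163^1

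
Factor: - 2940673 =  -2940673^1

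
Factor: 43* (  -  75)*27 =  - 87075 = - 3^4*5^2*43^1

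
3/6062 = 3/6062 = 0.00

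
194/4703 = 194/4703 = 0.04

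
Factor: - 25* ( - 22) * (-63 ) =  - 34650 = -  2^1*3^2*5^2*7^1*11^1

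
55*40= 2200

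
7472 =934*8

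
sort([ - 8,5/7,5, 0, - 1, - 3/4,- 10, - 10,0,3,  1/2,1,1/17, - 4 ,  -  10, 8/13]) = [ - 10, - 10, - 10, - 8, - 4, - 1, - 3/4, 0,0,1/17,1/2,8/13,  5/7, 1,3,5 ]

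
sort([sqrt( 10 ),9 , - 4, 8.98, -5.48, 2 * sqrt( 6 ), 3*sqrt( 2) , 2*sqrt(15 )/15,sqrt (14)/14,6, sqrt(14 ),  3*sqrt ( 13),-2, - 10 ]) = [ - 10,-5.48, - 4, - 2, sqrt ( 14 )/14, 2*sqrt( 15 ) /15 , sqrt(10)  ,  sqrt(14 ), 3*sqrt( 2),2*sqrt(6), 6,8.98, 9 , 3*sqrt ( 13)]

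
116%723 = 116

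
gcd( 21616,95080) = 8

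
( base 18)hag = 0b1011001001000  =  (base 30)6a4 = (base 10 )5704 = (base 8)13110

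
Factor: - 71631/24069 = - 23877/8023 = - 3^2 * 7^1*71^( - 1 )*113^(-1) * 379^1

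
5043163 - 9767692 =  -4724529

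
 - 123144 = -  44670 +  - 78474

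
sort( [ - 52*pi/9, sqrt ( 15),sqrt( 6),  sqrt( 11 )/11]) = [ - 52*pi/9, sqrt(11)/11,sqrt( 6 ) , sqrt(15 ) ]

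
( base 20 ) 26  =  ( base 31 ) 1f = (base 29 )1H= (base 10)46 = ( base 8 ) 56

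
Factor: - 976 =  - 2^4*61^1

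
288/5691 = 96/1897 = 0.05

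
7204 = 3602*2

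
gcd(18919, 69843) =1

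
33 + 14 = 47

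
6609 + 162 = 6771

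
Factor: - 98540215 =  - 5^1*503^1*39181^1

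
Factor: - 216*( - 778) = 168048=2^4*3^3 * 389^1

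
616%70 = 56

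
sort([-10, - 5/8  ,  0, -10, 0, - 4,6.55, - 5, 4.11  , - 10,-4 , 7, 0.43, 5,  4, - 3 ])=[-10, -10, - 10, - 5, - 4, - 4 , - 3,- 5/8 , 0,  0, 0.43, 4,  4.11, 5, 6.55, 7]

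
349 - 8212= -7863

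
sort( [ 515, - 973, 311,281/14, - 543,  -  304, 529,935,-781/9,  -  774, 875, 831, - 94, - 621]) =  [ - 973, - 774, -621,  -  543, - 304, - 94, - 781/9,281/14 , 311,515, 529,831 , 875 , 935] 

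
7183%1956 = 1315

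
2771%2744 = 27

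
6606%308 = 138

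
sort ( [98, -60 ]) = [ - 60,  98 ] 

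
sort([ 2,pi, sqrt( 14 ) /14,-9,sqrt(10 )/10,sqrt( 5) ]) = [ - 9,sqrt( 14 ) /14,sqrt( 10)/10,2,sqrt( 5), pi]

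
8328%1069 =845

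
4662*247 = 1151514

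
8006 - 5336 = 2670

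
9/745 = 9/745= 0.01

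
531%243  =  45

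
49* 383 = 18767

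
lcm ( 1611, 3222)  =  3222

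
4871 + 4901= 9772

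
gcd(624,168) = 24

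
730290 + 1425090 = 2155380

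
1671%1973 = 1671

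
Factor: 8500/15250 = 34/61 = 2^1*17^1*61^( -1)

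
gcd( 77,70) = 7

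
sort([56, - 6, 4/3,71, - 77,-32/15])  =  [-77, - 6, - 32/15,4/3,56, 71 ]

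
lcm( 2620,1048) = 5240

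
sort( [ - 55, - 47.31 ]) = [-55, - 47.31 ] 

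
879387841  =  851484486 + 27903355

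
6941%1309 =396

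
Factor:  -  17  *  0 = 0=0^1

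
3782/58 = 1891/29 = 65.21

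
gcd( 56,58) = 2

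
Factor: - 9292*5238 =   -  48671496 = - 2^3*3^3*23^1*97^1*101^1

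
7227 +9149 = 16376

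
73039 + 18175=91214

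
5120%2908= 2212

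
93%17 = 8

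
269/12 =22 + 5/12=22.42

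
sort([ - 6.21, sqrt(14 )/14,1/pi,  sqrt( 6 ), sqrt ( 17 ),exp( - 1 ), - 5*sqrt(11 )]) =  [ - 5*sqrt( 11 ), - 6.21, sqrt( 14 ) /14, 1/pi, exp( - 1 ),sqrt(6 ), sqrt( 17 )] 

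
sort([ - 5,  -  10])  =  [- 10, - 5] 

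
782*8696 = 6800272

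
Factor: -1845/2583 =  - 5^1 * 7^( - 1 ) = -  5/7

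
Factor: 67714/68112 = 33857/34056 =2^(  -  3)* 3^(-2)* 11^(-1 )*43^(-1) * 33857^1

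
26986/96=13493/48 = 281.10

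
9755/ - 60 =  - 163 + 5/12 =- 162.58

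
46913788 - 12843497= 34070291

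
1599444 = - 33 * (-48468)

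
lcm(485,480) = 46560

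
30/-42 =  - 5/7= - 0.71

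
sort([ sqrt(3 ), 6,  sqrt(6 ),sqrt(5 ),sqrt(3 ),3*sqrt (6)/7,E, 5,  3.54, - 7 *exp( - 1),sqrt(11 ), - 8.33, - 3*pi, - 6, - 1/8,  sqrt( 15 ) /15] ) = [ - 3*pi, - 8.33, -6,  -  7*exp( - 1 ),-1/8, sqrt ( 15)/15,3* sqrt(6)/7,sqrt(3),sqrt(3), sqrt(5),sqrt ( 6 ), E, sqrt (11),3.54,5,6 ] 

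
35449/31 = 35449/31 = 1143.52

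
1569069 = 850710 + 718359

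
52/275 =52/275  =  0.19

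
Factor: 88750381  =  137^1 * 311^1*2083^1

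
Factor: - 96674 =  -2^1*48337^1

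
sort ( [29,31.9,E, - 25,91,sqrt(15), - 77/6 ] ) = [ - 25, - 77/6,E,sqrt(15 ) , 29,31.9,91 ] 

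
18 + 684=702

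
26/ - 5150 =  - 13/2575 = - 0.01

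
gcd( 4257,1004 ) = 1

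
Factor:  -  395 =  - 5^1*79^1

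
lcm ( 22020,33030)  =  66060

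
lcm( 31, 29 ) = 899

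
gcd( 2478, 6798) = 6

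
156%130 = 26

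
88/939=88/939=0.09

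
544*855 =465120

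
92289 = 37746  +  54543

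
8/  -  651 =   -  1 + 643/651 = -0.01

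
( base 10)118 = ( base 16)76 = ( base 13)91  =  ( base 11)A8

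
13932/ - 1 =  - 13932 + 0/1 = -  13932.00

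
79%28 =23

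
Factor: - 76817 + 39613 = - 37204= - 2^2*71^1*131^1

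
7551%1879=35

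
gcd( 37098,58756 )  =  2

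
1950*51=99450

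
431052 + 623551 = 1054603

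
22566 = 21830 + 736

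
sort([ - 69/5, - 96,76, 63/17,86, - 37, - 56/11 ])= [ - 96,  -  37,- 69/5,-56/11,63/17,76, 86 ] 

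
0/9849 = 0 = 0.00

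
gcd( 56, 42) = 14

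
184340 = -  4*( - 46085) 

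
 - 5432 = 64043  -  69475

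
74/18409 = 74/18409=0.00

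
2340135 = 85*27531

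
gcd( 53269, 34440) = 1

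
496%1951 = 496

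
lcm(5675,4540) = 22700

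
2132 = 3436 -1304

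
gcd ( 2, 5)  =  1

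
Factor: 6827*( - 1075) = - 7339025 = - 5^2*43^1 * 6827^1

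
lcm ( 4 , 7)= 28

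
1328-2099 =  - 771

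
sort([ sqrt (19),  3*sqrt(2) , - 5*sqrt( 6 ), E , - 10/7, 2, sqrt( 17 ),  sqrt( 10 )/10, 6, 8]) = [ -5*sqrt(6),-10/7,sqrt(10)/10, 2,E, sqrt( 17 ),3 * sqrt (2 ), sqrt ( 19 ),6, 8]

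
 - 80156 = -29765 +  - 50391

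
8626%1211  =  149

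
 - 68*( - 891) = 60588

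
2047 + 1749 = 3796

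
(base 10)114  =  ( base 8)162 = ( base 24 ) 4i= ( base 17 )6c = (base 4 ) 1302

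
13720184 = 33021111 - 19300927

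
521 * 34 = 17714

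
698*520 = 362960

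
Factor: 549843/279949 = 3^1 * 7^1*26183^1*279949^ ( - 1)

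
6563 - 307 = 6256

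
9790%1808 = 750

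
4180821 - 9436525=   -  5255704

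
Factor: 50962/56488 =83/92 = 2^( - 2)*23^( - 1)*83^1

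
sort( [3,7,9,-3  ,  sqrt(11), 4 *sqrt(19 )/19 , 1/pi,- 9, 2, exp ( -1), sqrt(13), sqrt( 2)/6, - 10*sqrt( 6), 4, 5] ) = [- 10*sqrt (6), - 9, -3, sqrt (2)/6, 1/pi, exp(  -  1),  4*sqrt( 19)/19,2, 3, sqrt( 11 ), sqrt(13 ), 4, 5, 7, 9 ]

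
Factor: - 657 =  - 3^2 * 73^1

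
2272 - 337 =1935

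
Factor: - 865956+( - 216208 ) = - 2^2*19^1*29^1*491^1= -  1082164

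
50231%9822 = 1121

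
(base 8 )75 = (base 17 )3a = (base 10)61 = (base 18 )37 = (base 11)56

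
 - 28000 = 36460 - 64460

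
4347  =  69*63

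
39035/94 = 39035/94 = 415.27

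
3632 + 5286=8918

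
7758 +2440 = 10198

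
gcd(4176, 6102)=18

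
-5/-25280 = 1/5056 = 0.00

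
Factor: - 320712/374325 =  - 2^3 * 5^( - 2)*31^( - 1)*83^1 = - 664/775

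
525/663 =175/221 = 0.79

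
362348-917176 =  - 554828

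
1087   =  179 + 908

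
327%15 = 12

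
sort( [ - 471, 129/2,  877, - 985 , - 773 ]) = [ - 985, - 773, - 471, 129/2,877]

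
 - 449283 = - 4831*93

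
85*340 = 28900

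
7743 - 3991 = 3752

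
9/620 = 9/620 = 0.01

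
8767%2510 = 1237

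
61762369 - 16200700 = 45561669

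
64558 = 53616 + 10942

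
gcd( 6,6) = 6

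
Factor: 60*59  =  2^2*3^1*5^1*59^1 = 3540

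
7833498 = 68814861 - 60981363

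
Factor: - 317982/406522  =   - 158991/203261 = - 3^1*7^1*29^( - 1 )*43^ (  -  1 )*67^1* 113^1 * 163^ ( - 1 )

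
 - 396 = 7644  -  8040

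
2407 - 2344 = 63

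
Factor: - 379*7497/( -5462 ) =2^( - 1 )*3^2*7^2 *17^1*379^1 * 2731^( - 1 ) =2841363/5462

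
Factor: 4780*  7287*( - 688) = - 23964319680 = - 2^6 * 3^1 * 5^1*7^1*43^1*239^1 * 347^1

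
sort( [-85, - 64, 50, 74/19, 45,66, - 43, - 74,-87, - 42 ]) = [- 87, - 85 , - 74 , - 64, - 43, - 42, 74/19,45, 50,66 ] 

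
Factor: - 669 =  -  3^1*223^1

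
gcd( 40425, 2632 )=7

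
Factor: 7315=5^1 * 7^1*11^1*19^1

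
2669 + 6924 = 9593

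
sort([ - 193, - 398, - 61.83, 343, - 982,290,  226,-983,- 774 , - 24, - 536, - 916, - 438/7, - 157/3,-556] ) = [- 983, - 982, - 916, - 774, - 556,  -  536 , - 398, - 193,-438/7, - 61.83, - 157/3, - 24,226,290 , 343 ] 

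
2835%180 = 135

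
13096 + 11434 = 24530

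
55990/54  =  27995/27  =  1036.85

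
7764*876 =6801264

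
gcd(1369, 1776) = 37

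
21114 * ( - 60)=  -1266840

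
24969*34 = 848946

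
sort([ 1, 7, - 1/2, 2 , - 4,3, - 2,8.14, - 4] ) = [ - 4,  -  4, - 2, - 1/2 , 1,2,3,7, 8.14] 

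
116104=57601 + 58503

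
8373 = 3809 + 4564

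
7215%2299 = 318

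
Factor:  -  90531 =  - 3^3*7^1*479^1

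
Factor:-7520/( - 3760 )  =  2  =  2^1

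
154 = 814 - 660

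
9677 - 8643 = 1034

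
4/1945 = 4/1945 = 0.00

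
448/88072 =56/11009 = 0.01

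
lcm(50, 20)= 100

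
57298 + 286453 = 343751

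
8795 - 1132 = 7663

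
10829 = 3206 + 7623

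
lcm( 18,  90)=90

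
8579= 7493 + 1086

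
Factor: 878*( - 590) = -518020=- 2^2*5^1*59^1*439^1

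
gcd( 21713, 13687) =1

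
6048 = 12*504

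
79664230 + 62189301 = 141853531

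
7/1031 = 7/1031= 0.01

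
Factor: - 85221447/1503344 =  - 2^(-4)*3^1 *17^ ( - 1)*5527^( - 1)*28407149^1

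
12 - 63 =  - 51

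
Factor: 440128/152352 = 2^1*3^ (- 2 )*13^1= 26/9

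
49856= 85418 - 35562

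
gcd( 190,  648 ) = 2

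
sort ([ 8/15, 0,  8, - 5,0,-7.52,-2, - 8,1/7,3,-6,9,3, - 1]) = [ - 8 ,- 7.52  , - 6, - 5,- 2, - 1, 0,0,  1/7,8/15, 3,3, 8, 9 ]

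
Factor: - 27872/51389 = - 2^5 * 59^(  -  1) = - 32/59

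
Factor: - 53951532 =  - 2^2*3^1*31^1 * 145031^1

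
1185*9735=11535975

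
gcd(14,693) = 7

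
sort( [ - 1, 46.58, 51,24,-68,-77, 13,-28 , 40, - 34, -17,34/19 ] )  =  [-77 , - 68,- 34, - 28, - 17,-1, 34/19,13,24,40,46.58,51]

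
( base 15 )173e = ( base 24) 8gh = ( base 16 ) 1391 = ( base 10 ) 5009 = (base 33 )4JQ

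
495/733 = 495/733 = 0.68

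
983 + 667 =1650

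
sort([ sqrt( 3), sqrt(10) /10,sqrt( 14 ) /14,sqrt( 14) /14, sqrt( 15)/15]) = [ sqrt(15 )/15,sqrt(14)/14,sqrt(14 )/14,sqrt(10 )/10,sqrt( 3)] 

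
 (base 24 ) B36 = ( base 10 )6414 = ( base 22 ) d5c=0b1100100001110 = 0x190e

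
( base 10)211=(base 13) 133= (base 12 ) 157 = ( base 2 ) 11010011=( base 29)78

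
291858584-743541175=-451682591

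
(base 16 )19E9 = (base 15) 1e73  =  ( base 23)CC9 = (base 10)6633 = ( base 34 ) 5p3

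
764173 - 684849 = 79324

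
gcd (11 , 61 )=1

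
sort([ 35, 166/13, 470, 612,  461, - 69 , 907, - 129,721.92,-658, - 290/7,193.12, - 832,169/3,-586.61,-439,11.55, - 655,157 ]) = [-832, - 658, - 655, - 586.61, - 439, - 129, - 69, - 290/7,11.55, 166/13, 35,169/3, 157, 193.12, 461,470, 612, 721.92, 907] 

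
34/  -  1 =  - 34 + 0/1 = - 34.00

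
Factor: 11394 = 2^1*3^3*211^1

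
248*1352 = 335296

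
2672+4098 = 6770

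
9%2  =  1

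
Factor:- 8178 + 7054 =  - 1124= -2^2*281^1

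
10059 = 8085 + 1974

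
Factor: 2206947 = 3^1*735649^1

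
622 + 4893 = 5515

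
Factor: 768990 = 2^1 * 3^1*5^1*25633^1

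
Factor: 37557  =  3^3*13^1*107^1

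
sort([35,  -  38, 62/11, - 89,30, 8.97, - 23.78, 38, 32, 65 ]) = [ - 89, - 38, - 23.78,62/11, 8.97, 30, 32,  35, 38, 65]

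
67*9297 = 622899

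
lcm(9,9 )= 9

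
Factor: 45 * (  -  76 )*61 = -2^2*3^2*5^1* 19^1*61^1 = - 208620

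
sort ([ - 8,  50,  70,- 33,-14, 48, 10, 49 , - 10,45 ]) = [-33,  -  14, - 10, - 8, 10, 45, 48,49,50, 70 ]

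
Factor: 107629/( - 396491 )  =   - 17^( - 1) * 43^1*83^(  -  1)*281^( - 1 )*2503^1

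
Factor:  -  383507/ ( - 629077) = 61^1 *79^( - 1)*6287^1*7963^( - 1)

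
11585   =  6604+4981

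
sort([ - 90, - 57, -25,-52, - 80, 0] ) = [ - 90,-80, - 57, - 52, - 25,0 ]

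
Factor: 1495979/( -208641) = -3^(-1)*17^( -1)*4091^(- 1)*1495979^1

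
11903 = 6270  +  5633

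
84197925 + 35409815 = 119607740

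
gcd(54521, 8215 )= 1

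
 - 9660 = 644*( - 15) 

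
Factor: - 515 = -5^1*103^1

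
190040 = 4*47510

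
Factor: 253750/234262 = 625/577 = 5^4*577^( - 1 ) 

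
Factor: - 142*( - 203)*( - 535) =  - 15421910 = - 2^1  *5^1*7^1* 29^1*71^1*107^1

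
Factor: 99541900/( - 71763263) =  - 2^2*5^2*11^( - 1) * 13^( - 1 )* 67^1*83^1*179^1* 501841^(-1)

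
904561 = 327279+577282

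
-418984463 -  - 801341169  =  382356706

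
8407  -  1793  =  6614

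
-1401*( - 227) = 318027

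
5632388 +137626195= 143258583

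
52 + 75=127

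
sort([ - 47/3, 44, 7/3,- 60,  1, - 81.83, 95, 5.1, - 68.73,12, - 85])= [ - 85, - 81.83, - 68.73, - 60,-47/3, 1, 7/3 , 5.1, 12,44, 95 ]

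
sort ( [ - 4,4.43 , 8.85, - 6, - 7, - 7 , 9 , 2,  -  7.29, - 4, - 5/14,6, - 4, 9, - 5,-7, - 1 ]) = [ - 7.29, - 7, - 7, - 7, - 6, - 5,-4, - 4,-4, - 1, - 5/14, 2, 4.43, 6,8.85,9, 9 ]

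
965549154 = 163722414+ 801826740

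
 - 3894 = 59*( - 66 )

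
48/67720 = 6/8465= 0.00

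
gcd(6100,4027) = 1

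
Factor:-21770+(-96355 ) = -118125=   - 3^3 * 5^4 *7^1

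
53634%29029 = 24605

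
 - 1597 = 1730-3327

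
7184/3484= 1796/871 =2.06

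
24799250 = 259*95750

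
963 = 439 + 524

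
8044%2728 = 2588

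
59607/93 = 19869/31  =  640.94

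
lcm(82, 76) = 3116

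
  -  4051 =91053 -95104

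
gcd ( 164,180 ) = 4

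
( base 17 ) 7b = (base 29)4e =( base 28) 4i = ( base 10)130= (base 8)202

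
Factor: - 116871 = - 3^1*163^1 * 239^1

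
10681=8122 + 2559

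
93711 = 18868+74843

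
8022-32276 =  - 24254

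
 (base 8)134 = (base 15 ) 62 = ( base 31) 2u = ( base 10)92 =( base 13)71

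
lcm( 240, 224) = 3360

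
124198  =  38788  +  85410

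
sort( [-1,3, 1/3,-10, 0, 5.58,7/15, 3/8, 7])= [ - 10, - 1 , 0,1/3, 3/8 , 7/15, 3, 5.58 , 7]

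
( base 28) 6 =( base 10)6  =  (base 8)6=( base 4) 12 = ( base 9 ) 6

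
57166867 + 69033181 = 126200048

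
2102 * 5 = 10510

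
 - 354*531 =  - 187974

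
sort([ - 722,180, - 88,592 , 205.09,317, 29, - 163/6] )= [ - 722, - 88, - 163/6,29,180,205.09,317,592] 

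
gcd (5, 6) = 1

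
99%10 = 9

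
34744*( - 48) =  - 1667712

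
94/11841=94/11841 = 0.01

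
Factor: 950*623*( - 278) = -2^2*5^2*7^1*19^1*89^1 * 139^1 = - 164534300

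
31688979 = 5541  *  5719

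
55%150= 55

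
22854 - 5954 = 16900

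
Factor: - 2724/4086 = -2/3= - 2^1*3^ ( - 1)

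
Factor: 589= 19^1 *31^1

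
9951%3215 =306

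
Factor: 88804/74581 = 2^2*13^( - 1 )*149^2*5737^( - 1 )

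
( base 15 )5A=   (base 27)34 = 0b1010101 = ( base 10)85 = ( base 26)37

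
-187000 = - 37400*5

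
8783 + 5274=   14057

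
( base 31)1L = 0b110100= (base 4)310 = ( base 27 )1P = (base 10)52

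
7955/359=22+57/359 = 22.16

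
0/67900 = 0 = 0.00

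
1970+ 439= 2409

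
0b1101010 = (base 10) 106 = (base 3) 10221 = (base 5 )411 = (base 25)46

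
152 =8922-8770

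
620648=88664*7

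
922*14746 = 13595812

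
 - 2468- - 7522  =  5054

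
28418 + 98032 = 126450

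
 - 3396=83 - 3479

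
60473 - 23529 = 36944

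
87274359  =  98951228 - 11676869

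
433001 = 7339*59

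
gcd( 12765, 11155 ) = 115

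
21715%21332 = 383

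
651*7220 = 4700220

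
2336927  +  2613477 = 4950404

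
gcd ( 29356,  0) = 29356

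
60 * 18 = 1080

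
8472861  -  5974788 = 2498073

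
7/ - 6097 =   -  1 + 870/871 = - 0.00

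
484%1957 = 484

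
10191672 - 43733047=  - 33541375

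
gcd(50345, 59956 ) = 1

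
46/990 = 23/495 = 0.05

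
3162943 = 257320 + 2905623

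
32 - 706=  - 674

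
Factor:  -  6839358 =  - 2^1*3^1 * 859^1*1327^1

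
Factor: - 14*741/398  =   - 3^1*7^1 *13^1 * 19^1*199^( - 1) = - 5187/199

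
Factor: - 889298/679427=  - 2^1*7^ ( - 1)*31^(-2 )*101^( - 1) * 444649^1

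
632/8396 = 158/2099 = 0.08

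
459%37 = 15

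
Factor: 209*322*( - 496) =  - 2^5*7^1* 11^1*19^1* 23^1*31^1 = -33379808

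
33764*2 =67528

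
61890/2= 30945  =  30945.00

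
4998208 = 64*78097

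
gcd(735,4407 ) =3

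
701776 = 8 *87722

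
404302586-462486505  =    -  58183919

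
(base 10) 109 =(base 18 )61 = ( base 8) 155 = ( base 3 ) 11001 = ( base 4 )1231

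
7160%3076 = 1008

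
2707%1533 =1174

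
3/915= 1/305 = 0.00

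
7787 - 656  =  7131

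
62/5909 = 62/5909 = 0.01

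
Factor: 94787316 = 2^2*3^2*13^1*337^1*601^1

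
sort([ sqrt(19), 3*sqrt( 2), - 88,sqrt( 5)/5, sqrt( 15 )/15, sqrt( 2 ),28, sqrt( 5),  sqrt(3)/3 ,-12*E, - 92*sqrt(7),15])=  [ - 92 * sqrt(7),-88, - 12*E , sqrt( 15)/15, sqrt( 5)/5, sqrt( 3 ) /3, sqrt(2 ), sqrt(5), 3* sqrt(2), sqrt(19), 15  ,  28]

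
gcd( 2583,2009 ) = 287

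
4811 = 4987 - 176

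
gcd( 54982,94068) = 2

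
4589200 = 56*81950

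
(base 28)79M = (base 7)22541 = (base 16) 1682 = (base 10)5762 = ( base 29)6ok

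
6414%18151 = 6414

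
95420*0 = 0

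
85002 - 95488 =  - 10486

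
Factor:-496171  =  -13^1*38167^1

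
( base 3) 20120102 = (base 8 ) 11266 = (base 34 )44U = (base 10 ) 4790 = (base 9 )6512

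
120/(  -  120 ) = -1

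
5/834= 5/834 = 0.01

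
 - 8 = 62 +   -  70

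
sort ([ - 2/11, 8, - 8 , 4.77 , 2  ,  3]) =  [ - 8,  -  2/11, 2, 3,4.77, 8 ] 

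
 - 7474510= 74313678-81788188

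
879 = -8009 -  - 8888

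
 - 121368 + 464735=343367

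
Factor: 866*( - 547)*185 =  - 2^1*5^1*37^1*433^1*547^1 = - 87634870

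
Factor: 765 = 3^2 * 5^1*  17^1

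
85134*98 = 8343132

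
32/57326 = 16/28663 = 0.00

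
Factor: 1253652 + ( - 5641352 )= - 2^2*5^2 * 17^1 * 29^1*89^1  =  - 4387700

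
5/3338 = 5/3338  =  0.00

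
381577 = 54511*7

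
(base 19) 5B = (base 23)4e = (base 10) 106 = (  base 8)152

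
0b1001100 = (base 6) 204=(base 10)76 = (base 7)136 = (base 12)64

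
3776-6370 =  - 2594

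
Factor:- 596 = - 2^2*149^1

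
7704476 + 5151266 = 12855742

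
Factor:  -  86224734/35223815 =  - 2^1*3^2*5^( - 1)*11^( - 1)* 19^(-1)*37^( - 1)* 223^1*911^( - 1)*21481^1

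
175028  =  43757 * 4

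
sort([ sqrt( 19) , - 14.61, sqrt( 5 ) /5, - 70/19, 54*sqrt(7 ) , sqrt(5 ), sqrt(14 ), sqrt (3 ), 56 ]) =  [ - 14.61, - 70/19,sqrt(5) /5, sqrt(3) , sqrt(5),sqrt(14), sqrt( 19), 56, 54*sqrt(7) ] 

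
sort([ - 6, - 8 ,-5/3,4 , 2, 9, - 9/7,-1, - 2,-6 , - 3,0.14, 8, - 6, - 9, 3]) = [-9,-8 , - 6,  -  6 , - 6,-3,-2, - 5/3, - 9/7, - 1,0.14, 2,3,  4, 8 , 9]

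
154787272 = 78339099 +76448173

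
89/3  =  89/3 = 29.67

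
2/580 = 1/290  =  0.00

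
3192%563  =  377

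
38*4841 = 183958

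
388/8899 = 388/8899 =0.04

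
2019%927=165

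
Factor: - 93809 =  - 93809^1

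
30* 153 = 4590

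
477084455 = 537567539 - 60483084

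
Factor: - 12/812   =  -3^1*7^( - 1)*29^( - 1 ) = - 3/203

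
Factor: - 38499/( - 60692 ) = 2^ ( - 2) * 3^1  *  41^1*313^1*15173^(  -  1)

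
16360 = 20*818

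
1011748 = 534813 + 476935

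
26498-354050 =  -  327552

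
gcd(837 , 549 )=9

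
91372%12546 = 3550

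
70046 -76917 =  - 6871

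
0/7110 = 0= 0.00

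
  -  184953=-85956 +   -  98997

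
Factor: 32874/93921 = 10958/31307= 2^1*5479^1*31307^( - 1 ) 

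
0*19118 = 0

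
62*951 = 58962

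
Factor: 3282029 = 3282029^1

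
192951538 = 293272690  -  100321152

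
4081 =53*77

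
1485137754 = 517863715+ 967274039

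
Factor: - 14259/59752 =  - 21/88   =  -2^(-3 )*3^1 * 7^1*11^(  -  1) 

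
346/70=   4+33/35=4.94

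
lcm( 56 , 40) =280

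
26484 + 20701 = 47185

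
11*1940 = 21340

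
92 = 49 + 43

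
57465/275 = 11493/55 = 208.96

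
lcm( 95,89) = 8455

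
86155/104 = 86155/104 = 828.41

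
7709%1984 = 1757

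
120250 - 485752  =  -365502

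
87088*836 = 72805568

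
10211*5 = 51055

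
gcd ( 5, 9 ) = 1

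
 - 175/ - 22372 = 25/3196 =0.01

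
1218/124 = 9 + 51/62 = 9.82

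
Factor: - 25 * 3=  - 3^1  *  5^2 = - 75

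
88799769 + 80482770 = 169282539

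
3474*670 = 2327580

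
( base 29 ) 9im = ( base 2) 1111110110001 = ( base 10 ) 8113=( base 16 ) 1FB1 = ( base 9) 12114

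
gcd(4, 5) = 1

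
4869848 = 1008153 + 3861695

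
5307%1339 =1290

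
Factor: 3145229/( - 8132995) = -5^( - 1 )*13^(-1 ) *31^1*71^1*211^(-1)*593^( - 1 )*1429^1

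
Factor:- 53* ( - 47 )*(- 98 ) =-2^1* 7^2*47^1 * 53^1 = -  244118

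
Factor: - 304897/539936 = -2^(  -  5) * 47^( - 1) * 359^( - 1)*304897^1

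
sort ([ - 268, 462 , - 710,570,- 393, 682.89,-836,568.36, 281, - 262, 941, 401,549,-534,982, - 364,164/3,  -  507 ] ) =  [ - 836, - 710 , - 534, - 507, - 393, - 364, - 268,-262,164/3, 281, 401,  462,549,568.36  ,  570,682.89,941 , 982 ]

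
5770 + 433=6203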